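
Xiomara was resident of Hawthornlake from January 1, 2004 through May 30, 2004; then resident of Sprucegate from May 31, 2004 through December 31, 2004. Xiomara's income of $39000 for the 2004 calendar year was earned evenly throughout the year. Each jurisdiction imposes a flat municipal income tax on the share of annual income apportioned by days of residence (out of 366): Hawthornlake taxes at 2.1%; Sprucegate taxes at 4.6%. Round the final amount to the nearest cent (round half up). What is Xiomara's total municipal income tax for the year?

Hawthornlake, January 1 – May 30, 2004: 151 days → $39000 × 2.1% × 151/366 = $337.8934
Sprucegate, May 31 – December 31, 2004: 215 days → $39000 × 4.6% × 215/366 = $1053.8525
Total = $1391.7459

$1391.75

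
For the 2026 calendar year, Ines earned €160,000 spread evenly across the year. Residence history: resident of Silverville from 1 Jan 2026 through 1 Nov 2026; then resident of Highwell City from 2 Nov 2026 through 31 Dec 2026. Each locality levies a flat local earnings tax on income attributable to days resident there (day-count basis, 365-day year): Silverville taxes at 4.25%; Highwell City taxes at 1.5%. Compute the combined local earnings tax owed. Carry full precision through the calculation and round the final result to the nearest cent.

€6,076.71

Silverville, 1 Jan – 1 Nov 2026: 305 days → €160,000 × 4.25% × 305/365 = €5,682.1918
Highwell City, 2 Nov – 31 Dec 2026: 60 days → €160,000 × 1.5% × 60/365 = €394.5205
Total = €6,076.7123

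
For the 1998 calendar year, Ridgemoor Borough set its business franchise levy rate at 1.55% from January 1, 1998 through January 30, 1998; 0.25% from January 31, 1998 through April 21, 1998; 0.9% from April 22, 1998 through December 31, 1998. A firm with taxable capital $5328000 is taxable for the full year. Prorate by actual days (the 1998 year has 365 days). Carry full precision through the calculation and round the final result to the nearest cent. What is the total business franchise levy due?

$43113.01

January 1 – January 30, 1998: 30 days at 1.55% → $5328000 × 1.55% × 30/365 = $6787.7260
January 31 – April 21, 1998: 81 days at 0.25% → $5328000 × 0.25% × 81/365 = $2955.9452
April 22 – December 31, 1998: 254 days at 0.9% → $5328000 × 0.9% × 254/365 = $33369.3370
Total = $43113.0082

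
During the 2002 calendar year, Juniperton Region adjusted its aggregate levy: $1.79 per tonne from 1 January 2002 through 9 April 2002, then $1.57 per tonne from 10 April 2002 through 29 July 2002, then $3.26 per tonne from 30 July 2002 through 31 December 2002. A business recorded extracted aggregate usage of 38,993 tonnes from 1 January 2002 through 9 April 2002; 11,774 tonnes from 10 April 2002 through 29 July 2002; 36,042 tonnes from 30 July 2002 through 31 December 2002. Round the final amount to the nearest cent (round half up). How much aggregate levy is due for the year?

1 January – 9 April 2002: 38,993 tonnes at $1.79/tonne → $69,797.47
10 April – 29 July 2002: 11,774 tonnes at $1.57/tonne → $18,485.18
30 July – 31 December 2002: 36,042 tonnes at $3.26/tonne → $117,496.92

$205,779.57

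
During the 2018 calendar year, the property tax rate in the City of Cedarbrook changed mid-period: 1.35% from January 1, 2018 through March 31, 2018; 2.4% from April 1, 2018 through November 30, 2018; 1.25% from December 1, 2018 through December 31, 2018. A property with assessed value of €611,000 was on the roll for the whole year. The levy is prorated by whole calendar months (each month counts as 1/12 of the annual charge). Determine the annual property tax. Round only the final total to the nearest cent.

January 1 – March 31, 2018: 3 months at 1.35% → €611,000 × 1.35% × 3/12 = €2,062.1250
April 1 – November 30, 2018: 8 months at 2.4% → €611,000 × 2.4% × 8/12 = €9,776.0000
December 1 – December 31, 2018: 1 month at 1.25% → €611,000 × 1.25% × 1/12 = €636.4583
Total = €12,474.5833

€12,474.58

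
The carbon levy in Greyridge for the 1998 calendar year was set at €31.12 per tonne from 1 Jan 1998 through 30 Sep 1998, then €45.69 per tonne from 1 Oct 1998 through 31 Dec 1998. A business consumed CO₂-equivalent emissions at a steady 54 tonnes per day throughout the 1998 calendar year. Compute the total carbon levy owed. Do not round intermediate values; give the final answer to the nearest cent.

1 Jan – 30 Sep 1998: 273 days × 54 tonnes/day = 14,742 tonnes at €31.12/tonne → €458771.04
1 Oct – 31 Dec 1998: 92 days × 54 tonnes/day = 4,968 tonnes at €45.69/tonne → €226987.92

€685758.96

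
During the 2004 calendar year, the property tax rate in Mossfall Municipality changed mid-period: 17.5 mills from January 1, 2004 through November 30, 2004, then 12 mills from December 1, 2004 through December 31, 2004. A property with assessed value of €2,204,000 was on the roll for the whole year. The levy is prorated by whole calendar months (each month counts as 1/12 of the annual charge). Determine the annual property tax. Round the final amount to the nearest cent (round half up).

January 1 – November 30, 2004: 11 months at 17.5 mills → €2,204,000 × 1.75% × 11/12 = €35,355.8333
December 1 – December 31, 2004: 1 month at 12 mills → €2,204,000 × 1.2% × 1/12 = €2,204.0000
Total = €37,559.8333

€37,559.83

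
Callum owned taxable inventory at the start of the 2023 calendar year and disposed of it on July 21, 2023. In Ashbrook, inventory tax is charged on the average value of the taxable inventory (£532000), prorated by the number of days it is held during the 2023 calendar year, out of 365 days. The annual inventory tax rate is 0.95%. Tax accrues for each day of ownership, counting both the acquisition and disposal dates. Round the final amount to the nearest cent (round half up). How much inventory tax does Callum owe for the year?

£2797.01

Days held (January 1 – July 21, 2023): 202 out of 365
Tax = £532000 × 0.95% × 202/365 = £2797.0082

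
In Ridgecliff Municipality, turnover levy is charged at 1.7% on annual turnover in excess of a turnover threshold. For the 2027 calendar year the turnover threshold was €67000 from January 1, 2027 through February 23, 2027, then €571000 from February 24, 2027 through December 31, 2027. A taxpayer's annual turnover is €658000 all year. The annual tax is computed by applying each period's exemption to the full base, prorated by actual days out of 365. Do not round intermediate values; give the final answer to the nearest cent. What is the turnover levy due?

€2746.59

January 1 – February 23, 2027: 54 days, exemption €67000 → (€658000 − €67000) × 1.7% × 54/365 = €1486.4055
February 24 – December 31, 2027: 311 days, exemption €571000 → (€658000 − €571000) × 1.7% × 311/365 = €1260.1890
Total = €2746.5945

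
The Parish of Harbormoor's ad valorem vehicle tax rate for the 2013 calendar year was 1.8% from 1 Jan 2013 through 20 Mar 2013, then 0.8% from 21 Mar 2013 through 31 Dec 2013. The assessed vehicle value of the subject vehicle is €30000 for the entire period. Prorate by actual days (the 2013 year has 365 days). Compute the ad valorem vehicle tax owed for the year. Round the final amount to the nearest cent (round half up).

1 Jan – 20 Mar 2013: 79 days at 1.8% → €30000 × 1.8% × 79/365 = €116.8767
21 Mar – 31 Dec 2013: 286 days at 0.8% → €30000 × 0.8% × 286/365 = €188.0548
Total = €304.9315

€304.93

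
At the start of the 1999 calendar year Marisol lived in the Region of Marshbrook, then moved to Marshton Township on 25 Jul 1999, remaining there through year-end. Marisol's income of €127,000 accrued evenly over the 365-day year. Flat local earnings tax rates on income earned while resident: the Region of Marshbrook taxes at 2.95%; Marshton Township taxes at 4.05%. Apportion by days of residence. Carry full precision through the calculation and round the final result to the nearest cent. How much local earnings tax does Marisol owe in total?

€4,358.88

The Region of Marshbrook, 1 Jan – 24 Jul 1999: 205 days → €127,000 × 2.95% × 205/365 = €2,104.1986
Marshton Township, 25 Jul – 31 Dec 1999: 160 days → €127,000 × 4.05% × 160/365 = €2,254.6849
Total = €4,358.8836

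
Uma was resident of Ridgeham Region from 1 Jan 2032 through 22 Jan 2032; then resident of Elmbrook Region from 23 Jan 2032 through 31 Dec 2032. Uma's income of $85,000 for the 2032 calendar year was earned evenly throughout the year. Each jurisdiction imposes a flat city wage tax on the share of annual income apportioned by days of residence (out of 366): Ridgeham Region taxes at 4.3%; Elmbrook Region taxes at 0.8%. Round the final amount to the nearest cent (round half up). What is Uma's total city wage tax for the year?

Ridgeham Region, 1 Jan – 22 Jan 2032: 22 days → $85,000 × 4.3% × 22/366 = $219.6995
Elmbrook Region, 23 Jan – 31 Dec 2032: 344 days → $85,000 × 0.8% × 344/366 = $639.1257
Total = $858.8251

$858.83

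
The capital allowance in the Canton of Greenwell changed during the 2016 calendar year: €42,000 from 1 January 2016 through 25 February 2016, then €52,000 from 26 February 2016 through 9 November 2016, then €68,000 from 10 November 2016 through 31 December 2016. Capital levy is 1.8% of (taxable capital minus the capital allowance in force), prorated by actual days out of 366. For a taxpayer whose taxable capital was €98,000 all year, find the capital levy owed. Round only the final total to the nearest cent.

1 January – 25 February 2016: 56 days, exemption €42,000 → (€98,000 − €42,000) × 1.8% × 56/366 = €154.2295
26 February – 9 November 2016: 258 days, exemption €52,000 → (€98,000 − €52,000) × 1.8% × 258/366 = €583.6721
10 November – 31 December 2016: 52 days, exemption €68,000 → (€98,000 − €68,000) × 1.8% × 52/366 = €76.7213
Total = €814.6230

€814.62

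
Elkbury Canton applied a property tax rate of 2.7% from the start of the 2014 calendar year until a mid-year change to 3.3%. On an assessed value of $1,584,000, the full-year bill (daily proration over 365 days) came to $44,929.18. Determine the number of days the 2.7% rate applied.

282 days

Let d = days at the first rate; then 365 − d days at the second rate.
$1,584,000 × [2.7%·d + 3.3%·(365−d)] / 365 = $44,929.18
Solving gives d = 282, so the new rate took effect on 10 Oct 2014.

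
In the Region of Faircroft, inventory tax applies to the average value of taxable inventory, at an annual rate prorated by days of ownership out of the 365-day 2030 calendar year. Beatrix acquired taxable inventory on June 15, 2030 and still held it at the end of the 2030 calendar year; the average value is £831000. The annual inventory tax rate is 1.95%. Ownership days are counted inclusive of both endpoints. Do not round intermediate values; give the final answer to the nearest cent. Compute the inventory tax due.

Days held (June 15 – December 31, 2030): 200 out of 365
Tax = £831000 × 1.95% × 200/365 = £8879.1781

£8879.18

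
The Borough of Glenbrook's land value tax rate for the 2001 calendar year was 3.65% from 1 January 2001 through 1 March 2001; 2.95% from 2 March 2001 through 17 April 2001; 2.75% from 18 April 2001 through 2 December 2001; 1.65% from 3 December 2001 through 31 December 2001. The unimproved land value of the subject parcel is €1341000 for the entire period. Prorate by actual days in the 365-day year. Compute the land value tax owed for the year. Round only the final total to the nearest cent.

1 January – 1 March 2001: 60 days at 3.65% → €1341000 × 3.65% × 60/365 = €8046.0000
2 March – 17 April 2001: 47 days at 2.95% → €1341000 × 2.95% × 47/365 = €5093.9630
18 April – 2 December 2001: 229 days at 2.75% → €1341000 × 2.75% × 229/365 = €23136.8425
3 December – 31 December 2001: 29 days at 1.65% → €1341000 × 1.65% × 29/365 = €1757.9959
Total = €38034.8014

€38034.80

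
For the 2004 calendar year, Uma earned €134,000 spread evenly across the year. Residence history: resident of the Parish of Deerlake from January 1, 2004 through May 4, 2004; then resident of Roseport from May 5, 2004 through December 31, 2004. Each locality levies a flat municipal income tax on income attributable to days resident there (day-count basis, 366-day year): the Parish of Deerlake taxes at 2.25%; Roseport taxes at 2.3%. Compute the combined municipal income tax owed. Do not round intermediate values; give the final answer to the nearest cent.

€3,059.12

The Parish of Deerlake, January 1 – May 4, 2004: 125 days → €134,000 × 2.25% × 125/366 = €1,029.7131
Roseport, May 5 – December 31, 2004: 241 days → €134,000 × 2.3% × 241/366 = €2,029.4044
Total = €3,059.1175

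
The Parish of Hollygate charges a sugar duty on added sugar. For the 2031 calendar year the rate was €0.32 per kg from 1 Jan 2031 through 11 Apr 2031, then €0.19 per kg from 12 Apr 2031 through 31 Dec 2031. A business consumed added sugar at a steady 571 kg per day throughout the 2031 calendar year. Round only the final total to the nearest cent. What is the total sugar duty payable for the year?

€47096.08

1 Jan – 11 Apr 2031: 101 days × 571 kg/day = 57,671 kg at €0.32/kg → €18454.72
12 Apr – 31 Dec 2031: 264 days × 571 kg/day = 150,744 kg at €0.19/kg → €28641.36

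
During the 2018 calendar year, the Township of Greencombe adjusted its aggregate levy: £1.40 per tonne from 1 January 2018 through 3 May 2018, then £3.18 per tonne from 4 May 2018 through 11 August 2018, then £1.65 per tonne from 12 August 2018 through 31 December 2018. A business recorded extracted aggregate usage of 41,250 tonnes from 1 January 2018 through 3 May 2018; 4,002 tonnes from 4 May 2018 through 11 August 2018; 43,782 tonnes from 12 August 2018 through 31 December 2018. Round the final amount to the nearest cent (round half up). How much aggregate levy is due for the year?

1 January – 3 May 2018: 41,250 tonnes at £1.40/tonne → £57750.00
4 May – 11 August 2018: 4,002 tonnes at £3.18/tonne → £12726.36
12 August – 31 December 2018: 43,782 tonnes at £1.65/tonne → £72240.30

£142716.66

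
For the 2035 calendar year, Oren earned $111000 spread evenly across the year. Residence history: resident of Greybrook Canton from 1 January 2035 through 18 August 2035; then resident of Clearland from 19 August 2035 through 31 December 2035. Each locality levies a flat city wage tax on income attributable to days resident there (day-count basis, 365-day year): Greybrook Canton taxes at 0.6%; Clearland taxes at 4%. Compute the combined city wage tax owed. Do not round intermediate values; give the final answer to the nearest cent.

$2061.86

Greybrook Canton, 1 January – 18 August 2035: 230 days → $111000 × 0.6% × 230/365 = $419.6712
Clearland, 19 August – 31 December 2035: 135 days → $111000 × 4% × 135/365 = $1642.1918
Total = $2061.8630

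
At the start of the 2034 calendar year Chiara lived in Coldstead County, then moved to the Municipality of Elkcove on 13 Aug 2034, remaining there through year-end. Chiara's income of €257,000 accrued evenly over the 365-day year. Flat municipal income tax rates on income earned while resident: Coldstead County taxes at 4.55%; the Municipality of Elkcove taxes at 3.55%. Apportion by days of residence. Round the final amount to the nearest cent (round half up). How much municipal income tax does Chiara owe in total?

Coldstead County, 1 Jan – 12 Aug 2034: 224 days → €257,000 × 4.55% × 224/365 = €7,176.2849
The Municipality of Elkcove, 13 Aug – 31 Dec 2034: 141 days → €257,000 × 3.55% × 141/365 = €3,524.4205
Total = €10,700.7055

€10,700.71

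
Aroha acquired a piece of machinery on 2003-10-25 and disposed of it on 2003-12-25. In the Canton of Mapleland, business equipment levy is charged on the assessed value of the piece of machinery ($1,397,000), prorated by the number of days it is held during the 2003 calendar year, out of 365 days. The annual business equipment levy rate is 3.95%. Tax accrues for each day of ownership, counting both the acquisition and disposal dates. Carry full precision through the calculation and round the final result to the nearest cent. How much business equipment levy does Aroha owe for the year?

$9,373.30

Days held (2003-10-25 to 2003-12-25): 62 out of 365
Tax = $1,397,000 × 3.95% × 62/365 = $9,373.2959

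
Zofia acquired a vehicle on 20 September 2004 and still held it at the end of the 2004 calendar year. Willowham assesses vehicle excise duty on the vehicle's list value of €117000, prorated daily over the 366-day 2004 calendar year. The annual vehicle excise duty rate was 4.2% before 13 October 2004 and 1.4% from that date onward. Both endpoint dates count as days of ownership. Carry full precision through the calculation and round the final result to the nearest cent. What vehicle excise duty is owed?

€666.84

20 September – 12 October 2004: 23 days at 4.2% → €117000 × 4.2% × 23/366 = €308.8033
13 October – 31 December 2004: 80 days at 1.4% → €117000 × 1.4% × 80/366 = €358.0328
Total = €666.8361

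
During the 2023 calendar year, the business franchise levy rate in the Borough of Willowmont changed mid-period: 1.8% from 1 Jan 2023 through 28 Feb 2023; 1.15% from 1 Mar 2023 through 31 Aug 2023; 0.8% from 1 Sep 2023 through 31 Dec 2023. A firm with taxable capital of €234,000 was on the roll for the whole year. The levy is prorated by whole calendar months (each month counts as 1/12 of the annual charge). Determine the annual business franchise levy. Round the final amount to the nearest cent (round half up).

1 Jan – 28 Feb 2023: 2 months at 1.8% → €234,000 × 1.8% × 2/12 = €702.0000
1 Mar – 31 Aug 2023: 6 months at 1.15% → €234,000 × 1.15% × 6/12 = €1,345.5000
1 Sep – 31 Dec 2023: 4 months at 0.8% → €234,000 × 0.8% × 4/12 = €624.0000
Total = €2,671.5000

€2,671.50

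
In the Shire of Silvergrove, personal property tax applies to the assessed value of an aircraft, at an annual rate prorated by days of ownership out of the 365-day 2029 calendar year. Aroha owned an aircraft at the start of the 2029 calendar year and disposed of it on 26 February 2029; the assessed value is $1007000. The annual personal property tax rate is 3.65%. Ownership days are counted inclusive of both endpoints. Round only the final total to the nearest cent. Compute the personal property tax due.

$5739.90

Days held (1 January – 26 February 2029): 57 out of 365
Tax = $1007000 × 3.65% × 57/365 = $5739.9000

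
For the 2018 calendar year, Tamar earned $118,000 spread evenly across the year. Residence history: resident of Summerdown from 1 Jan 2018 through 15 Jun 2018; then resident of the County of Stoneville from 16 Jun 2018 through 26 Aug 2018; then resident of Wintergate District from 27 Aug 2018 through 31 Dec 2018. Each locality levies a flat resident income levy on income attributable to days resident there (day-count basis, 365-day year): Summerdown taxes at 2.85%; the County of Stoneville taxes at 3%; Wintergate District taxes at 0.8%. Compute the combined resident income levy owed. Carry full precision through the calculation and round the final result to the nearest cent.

$2,556.24

Summerdown, 1 Jan – 15 Jun 2018: 166 days → $118,000 × 2.85% × 166/365 = $1,529.4740
The County of Stoneville, 16 Jun – 26 Aug 2018: 72 days → $118,000 × 3% × 72/365 = $698.3014
Wintergate District, 27 Aug – 31 Dec 2018: 127 days → $118,000 × 0.8% × 127/365 = $328.4603
Total = $2,556.2356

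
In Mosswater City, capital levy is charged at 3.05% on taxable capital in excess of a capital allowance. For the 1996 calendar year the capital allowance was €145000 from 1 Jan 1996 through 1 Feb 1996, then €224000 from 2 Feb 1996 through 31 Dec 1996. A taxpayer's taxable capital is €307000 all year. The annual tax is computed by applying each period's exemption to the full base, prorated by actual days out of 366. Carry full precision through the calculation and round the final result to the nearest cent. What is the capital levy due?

1 Jan – 1 Feb 1996: 32 days, exemption €145000 → (€307000 − €145000) × 3.05% × 32/366 = €432.0000
2 Feb – 31 Dec 1996: 334 days, exemption €224000 → (€307000 − €224000) × 3.05% × 334/366 = €2310.1667
Total = €2742.1667

€2742.17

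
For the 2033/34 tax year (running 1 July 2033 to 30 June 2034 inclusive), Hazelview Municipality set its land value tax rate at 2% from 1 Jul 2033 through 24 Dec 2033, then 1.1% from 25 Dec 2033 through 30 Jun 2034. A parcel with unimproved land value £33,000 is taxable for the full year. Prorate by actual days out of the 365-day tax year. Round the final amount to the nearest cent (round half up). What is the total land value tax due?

1 Jul – 24 Dec 2033: 177 days at 2% → £33,000 × 2% × 177/365 = £320.0548
25 Dec 2033 – 30 Jun 2034: 188 days at 1.1% → £33,000 × 1.1% × 188/365 = £186.9699
Total = £507.0247

£507.02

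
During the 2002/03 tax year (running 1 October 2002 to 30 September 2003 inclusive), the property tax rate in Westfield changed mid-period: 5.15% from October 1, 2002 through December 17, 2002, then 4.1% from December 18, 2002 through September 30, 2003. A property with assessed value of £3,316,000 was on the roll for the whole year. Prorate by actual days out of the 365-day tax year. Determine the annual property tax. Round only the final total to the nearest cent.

October 1 – December 17, 2002: 78 days at 5.15% → £3,316,000 × 5.15% × 78/365 = £36,494.1699
December 18, 2002 – September 30, 2003: 287 days at 4.1% → £3,316,000 × 4.1% × 287/365 = £106,902.3890
Total = £143,396.5589

£143,396.56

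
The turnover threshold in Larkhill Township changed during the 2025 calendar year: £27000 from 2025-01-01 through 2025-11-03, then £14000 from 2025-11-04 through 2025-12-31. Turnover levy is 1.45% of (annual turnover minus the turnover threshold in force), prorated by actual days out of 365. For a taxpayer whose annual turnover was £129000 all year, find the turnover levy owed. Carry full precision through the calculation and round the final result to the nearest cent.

2025-01-01 to 2025-11-03: 307 days, exemption £27000 → (£129000 − £27000) × 1.45% × 307/365 = £1243.9808
2025-11-04 to 2025-12-31: 58 days, exemption £14000 → (£129000 − £14000) × 1.45% × 58/365 = £264.9726
Total = £1508.9534

£1508.95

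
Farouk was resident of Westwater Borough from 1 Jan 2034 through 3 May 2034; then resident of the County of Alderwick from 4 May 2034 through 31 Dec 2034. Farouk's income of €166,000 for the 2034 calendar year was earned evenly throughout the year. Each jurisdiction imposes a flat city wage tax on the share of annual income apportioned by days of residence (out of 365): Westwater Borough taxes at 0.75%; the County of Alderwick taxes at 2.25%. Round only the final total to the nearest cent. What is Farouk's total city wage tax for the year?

Westwater Borough, 1 Jan – 3 May 2034: 123 days → €166,000 × 0.75% × 123/365 = €419.5479
The County of Alderwick, 4 May – 31 Dec 2034: 242 days → €166,000 × 2.25% × 242/365 = €2,476.3562
Total = €2,895.9041

€2,895.90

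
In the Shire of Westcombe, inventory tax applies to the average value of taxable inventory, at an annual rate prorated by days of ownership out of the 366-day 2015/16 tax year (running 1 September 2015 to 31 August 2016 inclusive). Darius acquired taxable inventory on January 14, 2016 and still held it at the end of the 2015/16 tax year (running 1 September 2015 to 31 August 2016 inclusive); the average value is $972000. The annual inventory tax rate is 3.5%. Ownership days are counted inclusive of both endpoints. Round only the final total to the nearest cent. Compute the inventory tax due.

$21471.64

Days held (January 14 – August 31, 2016): 231 out of 366
Tax = $972000 × 3.5% × 231/366 = $21471.6393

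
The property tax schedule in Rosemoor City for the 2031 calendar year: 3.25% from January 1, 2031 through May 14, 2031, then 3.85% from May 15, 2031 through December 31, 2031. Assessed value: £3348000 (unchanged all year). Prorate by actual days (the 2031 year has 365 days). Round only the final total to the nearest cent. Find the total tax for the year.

£121523.23

January 1 – May 14, 2031: 134 days at 3.25% → £3348000 × 3.25% × 134/365 = £39946.6849
May 15 – December 31, 2031: 231 days at 3.85% → £3348000 × 3.85% × 231/365 = £81576.5425
Total = £121523.2274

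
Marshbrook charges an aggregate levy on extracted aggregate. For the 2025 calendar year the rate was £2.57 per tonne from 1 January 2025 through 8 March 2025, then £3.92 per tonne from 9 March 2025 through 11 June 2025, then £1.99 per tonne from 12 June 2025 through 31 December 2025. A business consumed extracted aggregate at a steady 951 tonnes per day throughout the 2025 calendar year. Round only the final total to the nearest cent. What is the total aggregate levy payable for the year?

1 January – 8 March 2025: 67 days × 951 tonnes/day = 63,717 tonnes at £2.57/tonne → £163,752.69
9 March – 11 June 2025: 95 days × 951 tonnes/day = 90,345 tonnes at £3.92/tonne → £354,152.40
12 June – 31 December 2025: 203 days × 951 tonnes/day = 193,053 tonnes at £1.99/tonne → £384,175.47

£902,080.56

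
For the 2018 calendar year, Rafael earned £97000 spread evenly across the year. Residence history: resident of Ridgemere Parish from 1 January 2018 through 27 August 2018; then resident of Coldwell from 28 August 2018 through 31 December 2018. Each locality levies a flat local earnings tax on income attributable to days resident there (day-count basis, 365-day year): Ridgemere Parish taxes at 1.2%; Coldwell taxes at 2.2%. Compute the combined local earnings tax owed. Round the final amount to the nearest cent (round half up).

Ridgemere Parish, 1 January – 27 August 2018: 239 days → £97000 × 1.2% × 239/365 = £762.1808
Coldwell, 28 August – 31 December 2018: 126 days → £97000 × 2.2% × 126/365 = £736.6685
Total = £1498.8493

£1498.85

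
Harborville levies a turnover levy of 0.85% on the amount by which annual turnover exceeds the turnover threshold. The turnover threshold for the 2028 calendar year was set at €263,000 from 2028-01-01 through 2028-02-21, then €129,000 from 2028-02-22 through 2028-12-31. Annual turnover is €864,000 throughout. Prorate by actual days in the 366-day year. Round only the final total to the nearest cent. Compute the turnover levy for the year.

2028-01-01 to 2028-02-21: 52 days, exemption €263,000 → (€864,000 − €263,000) × 0.85% × 52/366 = €725.7978
2028-02-22 to 2028-12-31: 314 days, exemption €129,000 → (€864,000 − €129,000) × 0.85% × 314/366 = €5,359.8770
Total = €6,085.6749

€6,085.67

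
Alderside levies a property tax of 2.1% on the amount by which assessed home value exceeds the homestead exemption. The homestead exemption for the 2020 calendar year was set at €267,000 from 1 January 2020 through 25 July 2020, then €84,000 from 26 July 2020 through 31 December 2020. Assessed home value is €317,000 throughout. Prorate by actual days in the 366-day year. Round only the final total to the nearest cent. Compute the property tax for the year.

1 January – 25 July 2020: 207 days, exemption €267,000 → (€317,000 − €267,000) × 2.1% × 207/366 = €593.8525
26 July – 31 December 2020: 159 days, exemption €84,000 → (€317,000 − €84,000) × 2.1% × 159/366 = €2,125.6475
Total = €2,719.5000

€2,719.50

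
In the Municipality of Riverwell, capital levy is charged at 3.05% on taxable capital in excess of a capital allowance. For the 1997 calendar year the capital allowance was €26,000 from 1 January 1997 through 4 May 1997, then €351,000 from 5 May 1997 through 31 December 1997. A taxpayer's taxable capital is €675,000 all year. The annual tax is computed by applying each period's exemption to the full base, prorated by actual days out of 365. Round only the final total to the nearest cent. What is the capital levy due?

1 January – 4 May 1997: 124 days, exemption €26,000 → (€675,000 − €26,000) × 3.05% × 124/365 = €6,724.7068
5 May – 31 December 1997: 241 days, exemption €351,000 → (€675,000 − €351,000) × 3.05% × 241/365 = €6,524.8274
Total = €13,249.5342

€13,249.53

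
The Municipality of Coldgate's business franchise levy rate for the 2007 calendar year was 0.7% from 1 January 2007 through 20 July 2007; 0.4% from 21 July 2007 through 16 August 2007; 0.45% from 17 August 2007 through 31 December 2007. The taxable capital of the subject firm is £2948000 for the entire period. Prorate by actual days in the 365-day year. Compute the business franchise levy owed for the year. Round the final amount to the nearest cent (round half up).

£17215.51

1 January – 20 July 2007: 201 days at 0.7% → £2948000 × 0.7% × 201/365 = £11363.9342
21 July – 16 August 2007: 27 days at 0.4% → £2948000 × 0.4% × 27/365 = £872.2849
17 August – 31 December 2007: 137 days at 0.45% → £2948000 × 0.45% × 137/365 = £4979.2932
Total = £17215.5123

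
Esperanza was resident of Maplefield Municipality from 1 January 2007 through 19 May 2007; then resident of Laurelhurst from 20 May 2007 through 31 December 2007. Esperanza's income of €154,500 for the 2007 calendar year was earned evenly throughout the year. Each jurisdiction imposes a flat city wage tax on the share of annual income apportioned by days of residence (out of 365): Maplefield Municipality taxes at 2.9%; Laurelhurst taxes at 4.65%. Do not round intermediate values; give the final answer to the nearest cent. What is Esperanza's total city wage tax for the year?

€6,154.60

Maplefield Municipality, 1 January – 19 May 2007: 139 days → €154,500 × 2.9% × 139/365 = €1,706.2726
Laurelhurst, 20 May – 31 December 2007: 226 days → €154,500 × 4.65% × 226/365 = €4,448.3301
Total = €6,154.6027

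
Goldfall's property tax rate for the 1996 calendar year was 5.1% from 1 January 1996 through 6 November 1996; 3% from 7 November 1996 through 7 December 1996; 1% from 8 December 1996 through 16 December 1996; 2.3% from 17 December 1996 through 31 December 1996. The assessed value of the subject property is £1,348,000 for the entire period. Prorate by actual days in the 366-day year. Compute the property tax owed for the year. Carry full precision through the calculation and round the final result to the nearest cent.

£63,444.39

1 January – 6 November 1996: 311 days at 5.1% → £1,348,000 × 5.1% × 311/366 = £58,417.0164
7 November – 7 December 1996: 31 days at 3% → £1,348,000 × 3% × 31/366 = £3,425.2459
8 December – 16 December 1996: 9 days at 1% → £1,348,000 × 1% × 9/366 = £331.4754
17 December – 31 December 1996: 15 days at 2.3% → £1,348,000 × 2.3% × 15/366 = £1,270.6557
Total = £63,444.3934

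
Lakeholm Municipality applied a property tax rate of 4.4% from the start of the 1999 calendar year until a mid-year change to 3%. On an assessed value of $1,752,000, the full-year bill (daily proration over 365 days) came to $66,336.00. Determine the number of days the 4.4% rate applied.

205 days

Let d = days at the first rate; then 365 − d days at the second rate.
$1,752,000 × [4.4%·d + 3%·(365−d)] / 365 = $66,336.00
Solving gives d = 205, so the new rate took effect on July 25, 1999.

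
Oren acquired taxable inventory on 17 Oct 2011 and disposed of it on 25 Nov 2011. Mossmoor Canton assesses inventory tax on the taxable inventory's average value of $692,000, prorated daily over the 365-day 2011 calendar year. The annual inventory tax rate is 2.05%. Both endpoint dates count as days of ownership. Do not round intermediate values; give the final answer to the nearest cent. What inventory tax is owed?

Days held (17 Oct – 25 Nov 2011): 40 out of 365
Tax = $692,000 × 2.05% × 40/365 = $1,554.6301

$1,554.63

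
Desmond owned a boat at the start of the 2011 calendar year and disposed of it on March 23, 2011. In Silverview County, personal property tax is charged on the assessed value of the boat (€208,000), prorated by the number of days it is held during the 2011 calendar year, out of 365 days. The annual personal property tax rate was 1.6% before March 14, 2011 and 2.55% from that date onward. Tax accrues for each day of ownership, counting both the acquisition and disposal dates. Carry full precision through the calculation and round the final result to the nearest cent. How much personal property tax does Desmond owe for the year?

January 1 – March 13, 2011: 72 days at 1.6% → €208,000 × 1.6% × 72/365 = €656.4822
March 14 – March 23, 2011: 10 days at 2.55% → €208,000 × 2.55% × 10/365 = €145.3151
Total = €801.7973

€801.80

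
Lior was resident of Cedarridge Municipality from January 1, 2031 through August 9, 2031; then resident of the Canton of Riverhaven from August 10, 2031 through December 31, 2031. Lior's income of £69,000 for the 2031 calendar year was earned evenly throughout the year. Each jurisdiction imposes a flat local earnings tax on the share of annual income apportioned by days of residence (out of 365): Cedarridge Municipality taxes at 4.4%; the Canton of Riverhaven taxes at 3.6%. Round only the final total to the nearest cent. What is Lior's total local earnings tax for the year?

Cedarridge Municipality, January 1 – August 9, 2031: 221 days → £69,000 × 4.4% × 221/365 = £1,838.2356
The Canton of Riverhaven, August 10 – December 31, 2031: 144 days → £69,000 × 3.6% × 144/365 = £979.9890
Total = £2,818.2247

£2,818.22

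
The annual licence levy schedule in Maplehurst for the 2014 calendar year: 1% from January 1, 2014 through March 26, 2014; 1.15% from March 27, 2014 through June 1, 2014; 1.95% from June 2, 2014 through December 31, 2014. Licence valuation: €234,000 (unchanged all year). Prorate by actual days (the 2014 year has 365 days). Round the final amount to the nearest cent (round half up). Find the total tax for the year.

January 1 – March 26, 2014: 85 days at 1% → €234,000 × 1% × 85/365 = €544.9315
March 27 – June 1, 2014: 67 days at 1.15% → €234,000 × 1.15% × 67/365 = €493.9644
June 2 – December 31, 2014: 213 days at 1.95% → €234,000 × 1.95% × 213/365 = €2,662.7918
Total = €3,701.6877

€3,701.69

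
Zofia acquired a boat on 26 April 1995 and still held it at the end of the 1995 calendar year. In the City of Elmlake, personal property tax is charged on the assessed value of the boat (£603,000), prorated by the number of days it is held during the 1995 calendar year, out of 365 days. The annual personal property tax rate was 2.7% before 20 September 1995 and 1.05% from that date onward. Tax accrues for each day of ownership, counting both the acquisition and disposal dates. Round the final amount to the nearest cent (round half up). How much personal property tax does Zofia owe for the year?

26 April – 19 September 1995: 147 days at 2.7% → £603,000 × 2.7% × 147/365 = £6,557.0055
20 September – 31 December 1995: 103 days at 1.05% → £603,000 × 1.05% × 103/365 = £1,786.6973
Total = £8,343.7027

£8,343.70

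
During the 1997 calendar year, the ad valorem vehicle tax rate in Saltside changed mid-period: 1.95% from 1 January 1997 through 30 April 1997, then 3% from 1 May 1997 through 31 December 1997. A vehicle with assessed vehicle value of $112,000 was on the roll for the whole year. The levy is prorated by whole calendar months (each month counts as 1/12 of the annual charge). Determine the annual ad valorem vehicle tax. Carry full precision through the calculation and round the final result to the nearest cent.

$2,968.00

1 January – 30 April 1997: 4 months at 1.95% → $112,000 × 1.95% × 4/12 = $728.0000
1 May – 31 December 1997: 8 months at 3% → $112,000 × 3% × 8/12 = $2,240.0000
Total = $2,968.0000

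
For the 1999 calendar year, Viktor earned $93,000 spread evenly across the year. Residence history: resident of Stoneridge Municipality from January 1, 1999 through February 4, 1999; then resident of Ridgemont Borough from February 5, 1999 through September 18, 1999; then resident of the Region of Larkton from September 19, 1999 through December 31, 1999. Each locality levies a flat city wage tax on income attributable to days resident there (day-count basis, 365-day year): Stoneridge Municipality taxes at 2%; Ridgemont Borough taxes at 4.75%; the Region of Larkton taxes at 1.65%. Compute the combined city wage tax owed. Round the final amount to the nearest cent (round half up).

Stoneridge Municipality, January 1 – February 4, 1999: 35 days → $93,000 × 2% × 35/365 = $178.3562
Ridgemont Borough, February 5 – September 18, 1999: 226 days → $93,000 × 4.75% × 226/365 = $2,735.2192
The Region of Larkton, September 19 – December 31, 1999: 104 days → $93,000 × 1.65% × 104/365 = $437.2274
Total = $3,350.8027

$3,350.80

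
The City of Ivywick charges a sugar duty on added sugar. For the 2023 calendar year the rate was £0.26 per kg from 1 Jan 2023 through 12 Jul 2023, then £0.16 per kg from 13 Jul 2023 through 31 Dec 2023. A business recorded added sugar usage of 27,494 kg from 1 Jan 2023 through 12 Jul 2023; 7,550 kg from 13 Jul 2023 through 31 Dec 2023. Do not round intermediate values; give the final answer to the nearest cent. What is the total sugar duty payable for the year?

1 Jan – 12 Jul 2023: 27,494 kg at £0.26/kg → £7,148.44
13 Jul – 31 Dec 2023: 7,550 kg at £0.16/kg → £1,208.00

£8,356.44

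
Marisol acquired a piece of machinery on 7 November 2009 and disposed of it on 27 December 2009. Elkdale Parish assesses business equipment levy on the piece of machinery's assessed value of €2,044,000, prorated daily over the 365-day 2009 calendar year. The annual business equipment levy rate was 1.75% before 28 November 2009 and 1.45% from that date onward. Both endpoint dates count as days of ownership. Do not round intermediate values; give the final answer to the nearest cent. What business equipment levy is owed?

€4,494.00

7 November – 27 November 2009: 21 days at 1.75% → €2,044,000 × 1.75% × 21/365 = €2,058.0000
28 November – 27 December 2009: 30 days at 1.45% → €2,044,000 × 1.45% × 30/365 = €2,436.0000
Total = €4,494.0000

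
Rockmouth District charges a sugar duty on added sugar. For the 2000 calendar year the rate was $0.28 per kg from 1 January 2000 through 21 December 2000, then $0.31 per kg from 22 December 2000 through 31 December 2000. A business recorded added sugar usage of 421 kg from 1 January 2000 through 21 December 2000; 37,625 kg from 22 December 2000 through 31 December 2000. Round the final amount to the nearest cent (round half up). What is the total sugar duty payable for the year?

1 January – 21 December 2000: 421 kg at $0.28/kg → $117.88
22 December – 31 December 2000: 37,625 kg at $0.31/kg → $11663.75

$11781.63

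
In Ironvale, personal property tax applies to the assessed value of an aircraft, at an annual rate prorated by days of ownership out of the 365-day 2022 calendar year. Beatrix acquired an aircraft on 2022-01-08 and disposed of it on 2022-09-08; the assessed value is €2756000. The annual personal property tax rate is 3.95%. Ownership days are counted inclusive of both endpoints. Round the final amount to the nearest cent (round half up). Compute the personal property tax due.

€72773.50

Days held (2022-01-08 to 2022-09-08): 244 out of 365
Tax = €2756000 × 3.95% × 244/365 = €72773.5014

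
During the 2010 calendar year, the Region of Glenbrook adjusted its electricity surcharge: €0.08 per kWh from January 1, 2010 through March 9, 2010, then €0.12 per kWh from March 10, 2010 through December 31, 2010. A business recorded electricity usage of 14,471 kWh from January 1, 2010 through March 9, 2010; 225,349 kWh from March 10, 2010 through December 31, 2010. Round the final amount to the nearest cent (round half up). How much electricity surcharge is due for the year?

€28,199.56

January 1 – March 9, 2010: 14,471 kWh at €0.08/kWh → €1,157.68
March 10 – December 31, 2010: 225,349 kWh at €0.12/kWh → €27,041.88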